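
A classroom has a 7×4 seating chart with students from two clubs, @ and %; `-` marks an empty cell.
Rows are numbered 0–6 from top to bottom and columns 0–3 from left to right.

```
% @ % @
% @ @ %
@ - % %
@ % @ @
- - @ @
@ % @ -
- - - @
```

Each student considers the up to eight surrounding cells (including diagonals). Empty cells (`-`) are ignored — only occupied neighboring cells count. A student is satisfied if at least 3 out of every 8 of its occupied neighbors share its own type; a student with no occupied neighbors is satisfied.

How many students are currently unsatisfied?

7

Row 0: (0,0)% 1/3 ✗ · (0,1)@ 2/5 ✓ · (0,2)% 1/5 ✗ · (0,3)@ 1/3 ✗
Row 1: (1,0)% 1/4 ✗ · (1,1)@ 3/7 ✓ · (1,2)@ 3/7 ✓ · (1,3)% 3/5 ✓
Row 2: (2,0)@ 2/4 ✓ · (2,2)% 3/7 ✓ · (2,3)% 2/5 ✓
Row 3: (3,0)@ 1/2 ✓ · (3,1)% 1/5 ✗ · (3,2)@ 3/6 ✓ · (3,3)@ 3/5 ✓
Row 4: (4,2)@ 4/6 ✓ · (4,3)@ 4/4 ✓
Row 5: (5,0)@ 0/1 ✗ · (5,1)% 0/3 ✗ · (5,2)@ 3/4 ✓
Row 6: (6,3)@ 1/1 ✓
Unsatisfied: (0,0), (0,2), (0,3), (1,0), (3,1), (5,0), (5,1) — 7 in total.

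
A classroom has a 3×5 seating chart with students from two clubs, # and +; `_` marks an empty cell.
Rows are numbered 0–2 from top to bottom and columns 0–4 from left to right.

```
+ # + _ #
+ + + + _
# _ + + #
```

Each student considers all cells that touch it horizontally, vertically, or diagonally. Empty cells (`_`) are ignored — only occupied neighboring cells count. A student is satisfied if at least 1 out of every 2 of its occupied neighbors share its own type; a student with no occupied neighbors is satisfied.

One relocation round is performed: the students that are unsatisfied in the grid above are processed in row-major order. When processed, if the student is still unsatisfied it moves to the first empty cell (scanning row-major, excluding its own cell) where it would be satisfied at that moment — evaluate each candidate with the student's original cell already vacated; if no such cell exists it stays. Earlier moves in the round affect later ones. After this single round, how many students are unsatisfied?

2

Initially unsatisfied (in order): (0,1), (0,4), (2,0), (2,4).
  (0,1) → (1,4).
  (0,4): now satisfied by earlier moves; stays.
  (2,0): no empty cell satisfies it; stays.
  (2,4): no empty cell satisfies it; stays.
Resulting grid:
+ _ + _ #
+ + + + #
# _ + + #
Unsatisfied now: (2,0), (2,4).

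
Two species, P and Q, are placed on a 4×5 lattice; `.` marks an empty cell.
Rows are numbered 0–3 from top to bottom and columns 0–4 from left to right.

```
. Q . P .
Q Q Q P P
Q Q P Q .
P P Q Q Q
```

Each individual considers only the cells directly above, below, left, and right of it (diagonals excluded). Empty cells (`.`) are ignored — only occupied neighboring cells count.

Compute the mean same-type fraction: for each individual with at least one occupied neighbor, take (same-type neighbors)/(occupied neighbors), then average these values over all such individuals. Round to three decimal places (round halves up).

(0,1)Q 1/1
(0,3)P 1/1
(1,0)Q 2/2
(1,1)Q 4/4
(1,2)Q 1/3
(1,3)P 2/4
(1,4)P 1/1
(2,0)Q 2/3
(2,1)Q 2/4
(2,2)P 0/4
(2,3)Q 1/3
(3,0)P 1/2
(3,1)P 1/3
(3,2)Q 1/3
(3,3)Q 3/3
(3,4)Q 1/1
Sum over 16 individuals: 1/1 + 1/1 + 2/2 + 4/4 + 1/3 + 2/4 + 1/1 + 2/3 + 2/4 + 0/4 + 1/3 + 1/2 + 1/3 + 1/3 + 3/3 + 1/1 = 21/2; mean = 21/2 ÷ 16 = 21/32 = 0.65625 → 0.656.

0.656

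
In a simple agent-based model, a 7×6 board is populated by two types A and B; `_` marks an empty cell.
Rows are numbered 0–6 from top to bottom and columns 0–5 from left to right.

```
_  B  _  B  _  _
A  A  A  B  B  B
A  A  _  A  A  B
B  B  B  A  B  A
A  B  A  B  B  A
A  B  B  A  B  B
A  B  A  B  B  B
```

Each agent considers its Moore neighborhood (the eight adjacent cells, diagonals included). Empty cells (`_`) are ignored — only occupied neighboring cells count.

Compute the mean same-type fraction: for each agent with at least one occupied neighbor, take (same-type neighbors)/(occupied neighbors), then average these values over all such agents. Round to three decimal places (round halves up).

(0,1)B 0/3
(0,3)B 2/3
(1,0)A 3/4
(1,1)A 4/5
(1,2)A 3/6
(1,3)B 2/5
(1,4)B 4/6
(1,5)B 2/3
(2,0)A 3/5
(2,1)A 4/7
(2,3)A 3/7
(2,4)A 3/8
(2,5)B 3/5
(3,0)B 2/5
(3,1)B 3/7
(3,2)B 3/7
(3,3)A 3/7
(3,4)B 3/8
(3,5)A 2/5
(4,0)A 1/5
(4,1)B 5/8
(4,2)A 2/8
(4,3)B 5/8
(4,4)B 4/8
(4,5)A 1/5
(5,0)A 2/5
(5,1)B 3/8
(5,2)B 5/8
(5,3)A 2/8
(5,4)B 6/8
(5,5)B 4/5
(6,0)A 1/3
(6,1)B 2/5
(6,2)A 1/5
(6,3)B 3/5
(6,4)B 4/5
(6,5)B 3/3
Sum over 37 agents: 0/3 + 2/3 + 3/4 + 4/5 + 3/6 + 2/5 + 4/6 + 2/3 + 3/5 + 4/7 + 3/7 + 3/8 + 3/5 + 2/5 + 3/7 + 3/7 + 3/7 + 3/8 + 2/5 + 1/5 + 5/8 + 2/8 + 5/8 + 4/8 + 1/5 + 2/5 + 3/8 + 5/8 + 2/8 + 6/8 + 4/5 + 1/3 + 2/5 + 1/5 + 3/5 + 4/5 + 3/3 = 1934/105; mean = 1934/105 ÷ 37 = 1934/3885 = 0.497812… → 0.498.

0.498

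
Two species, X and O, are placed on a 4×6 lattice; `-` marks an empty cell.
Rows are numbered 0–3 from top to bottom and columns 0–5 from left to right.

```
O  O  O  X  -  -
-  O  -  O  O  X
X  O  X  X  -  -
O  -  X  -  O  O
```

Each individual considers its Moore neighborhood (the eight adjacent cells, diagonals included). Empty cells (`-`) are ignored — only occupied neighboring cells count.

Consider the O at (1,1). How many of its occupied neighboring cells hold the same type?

Occupied neighbors of (1,1): (0,0)=O, (0,1)=O, (0,2)=O, (2,0)=X, (2,1)=O, (2,2)=X.
Same type (O): 4 of 6.

4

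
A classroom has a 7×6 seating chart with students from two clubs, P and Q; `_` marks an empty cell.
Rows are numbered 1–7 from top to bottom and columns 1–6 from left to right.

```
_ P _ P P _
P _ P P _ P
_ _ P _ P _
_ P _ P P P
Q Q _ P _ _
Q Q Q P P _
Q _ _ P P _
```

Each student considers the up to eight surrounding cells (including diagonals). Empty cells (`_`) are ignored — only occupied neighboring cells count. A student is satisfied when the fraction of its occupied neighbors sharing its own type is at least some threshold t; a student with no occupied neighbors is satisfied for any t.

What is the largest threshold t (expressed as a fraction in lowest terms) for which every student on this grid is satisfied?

Row 1: (1,2)P 2/2 · (1,4)P 3/3 · (1,5)P 3/3
Row 2: (2,1)P 1/1 · (2,3)P 4/4 · (2,4)P 5/5 · (2,6)P 2/2
Row 3: (3,3)P 4/4 · (3,5)P 5/5
Row 4: (4,2)P 1/3 · (4,4)P 4/4 · (4,5)P 4/4 · (4,6)P 2/2
Row 5: (5,1)Q 3/4 · (5,2)Q 4/5 · (5,4)P 4/5
Row 6: (6,1)Q 4/4 · (6,2)Q 5/5 · (6,3)Q 2/5 · (6,4)P 4/5 · (6,5)P 4/4
Row 7: (7,1)Q 2/2 · (7,4)P 3/4 · (7,5)P 3/3
The smallest same-type fraction is 1/3 at (4,2), which reduces to 1/3. Any threshold above that leaves this student unsatisfied.

1/3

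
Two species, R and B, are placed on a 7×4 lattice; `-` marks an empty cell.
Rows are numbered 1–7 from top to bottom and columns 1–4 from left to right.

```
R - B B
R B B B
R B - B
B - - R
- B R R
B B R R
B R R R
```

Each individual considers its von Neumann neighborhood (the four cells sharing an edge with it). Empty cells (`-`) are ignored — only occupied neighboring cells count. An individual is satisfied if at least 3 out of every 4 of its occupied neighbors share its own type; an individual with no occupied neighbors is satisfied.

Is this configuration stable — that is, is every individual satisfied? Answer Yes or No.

Row 1: (1,1)R 1/1 ok · (1,3)B 2/2 ok · (1,4)B 2/2 ok
Row 2: (2,1)R 2/3 unhappy · (2,2)B 2/3 unhappy · (2,3)B 3/3 ok · (2,4)B 3/3 ok
Row 3: (3,1)R 1/3 unhappy · (3,2)B 1/2 unhappy · (3,4)B 1/2 unhappy
Row 4: (4,1)B 0/1 unhappy · (4,4)R 1/2 unhappy
Row 5: (5,2)B 1/2 unhappy · (5,3)R 2/3 unhappy · (5,4)R 3/3 ok
Row 6: (6,1)B 2/2 ok · (6,2)B 2/4 unhappy · (6,3)R 3/4 ok · (6,4)R 3/3 ok
Row 7: (7,1)B 1/2 unhappy · (7,2)R 1/3 unhappy · (7,3)R 3/3 ok · (7,4)R 2/2 ok
For instance (2,1) has only 2/3 same-type neighbors, below 3/4.

No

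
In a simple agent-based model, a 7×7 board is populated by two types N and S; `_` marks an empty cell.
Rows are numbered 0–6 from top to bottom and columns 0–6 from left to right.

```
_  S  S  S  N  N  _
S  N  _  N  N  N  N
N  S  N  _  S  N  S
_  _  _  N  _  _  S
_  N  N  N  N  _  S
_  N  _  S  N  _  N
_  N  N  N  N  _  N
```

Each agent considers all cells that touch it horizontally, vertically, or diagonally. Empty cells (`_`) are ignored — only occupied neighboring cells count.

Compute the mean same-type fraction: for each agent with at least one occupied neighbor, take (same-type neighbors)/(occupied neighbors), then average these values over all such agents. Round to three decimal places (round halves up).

0.624

(0,1)S 2/3
(0,2)S 2/4
(0,3)S 1/4
(0,4)N 4/5
(0,5)N 4/4
(1,0)S 2/4
(1,1)N 2/6
(1,3)N 3/6
(1,4)N 5/7
(1,5)N 5/7
(1,6)N 3/4
(2,0)N 1/3
(2,1)S 1/4
(2,2)N 3/4
(2,4)S 0/5
(2,5)N 3/6
(2,6)S 1/4
(3,3)N 4/5
(3,6)S 2/3
(4,1)N 2/2
(4,2)N 4/5
(4,3)N 4/5
(4,4)N 3/4
(4,6)S 1/2
(5,1)N 4/4
(5,3)S 0/7
(5,4)N 4/5
(5,6)N 1/2
(6,1)N 2/2
(6,2)N 3/4
(6,3)N 3/4
(6,4)N 2/3
(6,6)N 1/1
Sum over 33 agents: 2/3 + 2/4 + 1/4 + 4/5 + 4/4 + 2/4 + 2/6 + 3/6 + 5/7 + 5/7 + 3/4 + 1/3 + 1/4 + 3/4 + 0/5 + 3/6 + 1/4 + 4/5 + 2/3 + 2/2 + 4/5 + 4/5 + 3/4 + 1/2 + 4/4 + 0/7 + 4/5 + 1/2 + 2/2 + 3/4 + 3/4 + 2/3 + 1/1 = 865/42; mean = 865/42 ÷ 33 = 865/1386 = 0.624098… → 0.624.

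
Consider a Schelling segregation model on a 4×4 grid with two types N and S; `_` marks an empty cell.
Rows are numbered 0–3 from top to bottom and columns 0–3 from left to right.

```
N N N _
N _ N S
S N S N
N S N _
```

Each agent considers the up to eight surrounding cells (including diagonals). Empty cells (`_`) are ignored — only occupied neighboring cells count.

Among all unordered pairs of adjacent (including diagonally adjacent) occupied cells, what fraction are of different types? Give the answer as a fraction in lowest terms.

13/28

Scan each occupied cell's neighbors to the right and below (and the two forward diagonals) so each pair is counted once.
From row 0: 1 unlike of 7 pairs (running 1/7).
From row 1: 4 unlike of 8 pairs (running 5/15).
From row 2: 6 unlike of 11 pairs (running 11/26).
From row 3: 2 unlike of 2 pairs (running 13/28).
Total adjacent occupied pairs: 28; unlike-type pairs: 13.
13/28 is already in lowest terms.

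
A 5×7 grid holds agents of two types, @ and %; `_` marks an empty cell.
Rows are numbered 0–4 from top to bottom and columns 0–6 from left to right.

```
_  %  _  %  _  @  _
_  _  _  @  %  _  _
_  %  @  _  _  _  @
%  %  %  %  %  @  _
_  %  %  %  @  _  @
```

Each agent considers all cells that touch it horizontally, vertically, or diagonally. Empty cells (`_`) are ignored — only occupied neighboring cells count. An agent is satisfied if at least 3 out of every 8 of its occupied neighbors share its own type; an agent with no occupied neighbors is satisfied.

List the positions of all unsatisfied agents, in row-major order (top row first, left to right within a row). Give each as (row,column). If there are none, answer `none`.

Row 0: (0,1)% 0/0 satisfied · (0,3)% 1/2 satisfied · (0,5)@ 0/1 not
Row 1: (1,3)@ 1/3 not · (1,4)% 1/3 not
Row 2: (2,1)% 3/4 satisfied · (2,2)@ 1/5 not · (2,6)@ 1/1 satisfied
Row 3: (3,0)% 3/3 satisfied · (3,1)% 5/6 satisfied · (3,2)% 6/7 satisfied · (3,3)% 4/6 satisfied · (3,4)% 2/4 satisfied · (3,5)@ 3/4 satisfied
Row 4: (4,1)% 4/4 satisfied · (4,2)% 5/5 satisfied · (4,3)% 4/5 satisfied · (4,4)@ 1/4 not · (4,6)@ 1/1 satisfied

(0,5), (1,3), (1,4), (2,2), (4,4)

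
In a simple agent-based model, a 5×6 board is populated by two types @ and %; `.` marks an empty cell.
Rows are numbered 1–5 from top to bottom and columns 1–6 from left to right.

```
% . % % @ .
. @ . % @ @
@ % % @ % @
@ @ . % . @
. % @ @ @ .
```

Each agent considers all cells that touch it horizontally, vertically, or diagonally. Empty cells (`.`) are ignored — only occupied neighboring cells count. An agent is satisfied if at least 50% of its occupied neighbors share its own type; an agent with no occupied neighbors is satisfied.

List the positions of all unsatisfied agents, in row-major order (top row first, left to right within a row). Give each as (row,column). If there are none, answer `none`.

(1,1), (2,2), (3,2), (3,4), (3,5), (4,4), (5,2)

(1,1)% 0/1 unhappy
(1,3)% 2/3 ok
(1,4)% 2/4 ok
(1,5)@ 2/4 ok
(2,2)@ 1/5 unhappy
(2,4)% 4/7 ok
(2,5)@ 4/7 ok
(2,6)@ 3/4 ok
(3,1)@ 3/4 ok
(3,2)% 1/5 unhappy
(3,3)% 3/6 ok
(3,4)@ 1/5 unhappy
(3,5)% 2/7 unhappy
(3,6)@ 3/4 ok
(4,1)@ 2/4 ok
(4,2)@ 3/6 ok
(4,4)% 2/6 unhappy
(4,6)@ 2/3 ok
(5,2)% 0/3 unhappy
(5,3)@ 2/4 ok
(5,4)@ 2/3 ok
(5,5)@ 2/3 ok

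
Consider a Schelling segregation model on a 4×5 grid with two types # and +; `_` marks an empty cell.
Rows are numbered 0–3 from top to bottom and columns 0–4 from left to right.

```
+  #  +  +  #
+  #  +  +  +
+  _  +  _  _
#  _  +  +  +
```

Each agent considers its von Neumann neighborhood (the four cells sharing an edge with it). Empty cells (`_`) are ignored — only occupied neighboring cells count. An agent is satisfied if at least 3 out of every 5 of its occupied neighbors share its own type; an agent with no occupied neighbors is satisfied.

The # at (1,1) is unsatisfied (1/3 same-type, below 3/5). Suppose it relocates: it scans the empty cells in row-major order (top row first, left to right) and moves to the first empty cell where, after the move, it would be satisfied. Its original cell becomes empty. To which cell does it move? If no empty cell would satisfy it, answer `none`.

none

Vacating (1,1). Empty cells in order:
  (2,1): 0/2 same-type → still unsatisfied.
  (2,3): 0/3 same-type → still unsatisfied.
  (2,4): 0/2 same-type → still unsatisfied.
  (3,1): 1/2 same-type → still unsatisfied.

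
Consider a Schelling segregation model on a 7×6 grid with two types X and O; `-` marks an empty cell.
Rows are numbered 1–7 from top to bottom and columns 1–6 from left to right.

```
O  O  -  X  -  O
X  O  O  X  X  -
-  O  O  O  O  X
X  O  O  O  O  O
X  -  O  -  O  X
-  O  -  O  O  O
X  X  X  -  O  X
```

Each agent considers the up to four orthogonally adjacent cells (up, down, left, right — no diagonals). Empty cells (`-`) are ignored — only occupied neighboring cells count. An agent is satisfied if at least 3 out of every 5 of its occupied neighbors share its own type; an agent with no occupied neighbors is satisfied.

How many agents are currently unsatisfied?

Row 1: (1,1)O 1/2 not · (1,2)O 2/2 satisfied · (1,4)X 1/1 satisfied · (1,6)O 0/0 satisfied
Row 2: (2,1)X 0/2 not · (2,2)O 3/4 satisfied · (2,3)O 2/3 satisfied · (2,4)X 2/4 not · (2,5)X 1/2 not
Row 3: (3,2)O 3/3 satisfied · (3,3)O 4/4 satisfied · (3,4)O 3/4 satisfied · (3,5)O 2/4 not · (3,6)X 0/2 not
Row 4: (4,1)X 1/2 not · (4,2)O 2/3 satisfied · (4,3)O 4/4 satisfied · (4,4)O 3/3 satisfied · (4,5)O 4/4 satisfied · (4,6)O 1/3 not
Row 5: (5,1)X 1/1 satisfied · (5,3)O 1/1 satisfied · (5,5)O 2/3 satisfied · (5,6)X 0/3 not
Row 6: (6,2)O 0/1 not · (6,4)O 1/1 satisfied · (6,5)O 4/4 satisfied · (6,6)O 1/3 not
Row 7: (7,1)X 1/1 satisfied · (7,2)X 2/3 satisfied · (7,3)X 1/1 satisfied · (7,5)O 1/2 not · (7,6)X 0/2 not
Unsatisfied: (1,1), (2,1), (2,4), (2,5), (3,5), (3,6), (4,1), (4,6), (5,6), (6,2), (6,6), (7,5), (7,6) — 13 in total.

13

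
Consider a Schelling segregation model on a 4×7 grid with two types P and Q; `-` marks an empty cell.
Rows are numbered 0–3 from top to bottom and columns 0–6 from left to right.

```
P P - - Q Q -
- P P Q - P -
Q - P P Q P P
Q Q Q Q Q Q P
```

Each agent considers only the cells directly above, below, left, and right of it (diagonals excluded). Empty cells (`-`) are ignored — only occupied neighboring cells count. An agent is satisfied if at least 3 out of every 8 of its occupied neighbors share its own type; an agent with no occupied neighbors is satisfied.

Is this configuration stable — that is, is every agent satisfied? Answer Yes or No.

No

Row 0: (0,0)P 1/1 satisfied · (0,1)P 2/2 satisfied · (0,4)Q 1/1 satisfied · (0,5)Q 1/2 satisfied
Row 1: (1,1)P 2/2 satisfied · (1,2)P 2/3 satisfied · (1,3)Q 0/2 not · (1,5)P 1/2 satisfied
Row 2: (2,0)Q 1/1 satisfied · (2,2)P 2/3 satisfied · (2,3)P 1/4 not · (2,4)Q 1/3 not · (2,5)P 2/4 satisfied · (2,6)P 2/2 satisfied
Row 3: (3,0)Q 2/2 satisfied · (3,1)Q 2/2 satisfied · (3,2)Q 2/3 satisfied · (3,3)Q 2/3 satisfied · (3,4)Q 3/3 satisfied · (3,5)Q 1/3 not · (3,6)P 1/2 satisfied
For instance (1,3) has only 0/2 same-type neighbors, below 3/8.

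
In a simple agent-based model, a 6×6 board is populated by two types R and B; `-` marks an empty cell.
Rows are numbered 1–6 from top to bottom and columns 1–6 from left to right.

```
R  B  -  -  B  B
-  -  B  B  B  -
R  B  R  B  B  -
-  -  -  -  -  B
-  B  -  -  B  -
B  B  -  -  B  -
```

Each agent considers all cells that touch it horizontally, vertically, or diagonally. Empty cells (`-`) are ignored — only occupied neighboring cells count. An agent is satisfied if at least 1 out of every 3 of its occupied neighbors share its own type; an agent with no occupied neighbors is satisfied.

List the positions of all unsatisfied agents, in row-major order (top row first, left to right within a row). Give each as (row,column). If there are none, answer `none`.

(1,1)R 0/1 ✗
(1,2)B 1/2 ✓
(1,5)B 3/3 ✓
(1,6)B 2/2 ✓
(2,3)B 4/5 ✓
(2,4)B 5/6 ✓
(2,5)B 5/5 ✓
(3,1)R 0/1 ✗
(3,2)B 1/3 ✓
(3,3)R 0/4 ✗
(3,4)B 4/5 ✓
(3,5)B 4/4 ✓
(4,6)B 2/2 ✓
(5,2)B 2/2 ✓
(5,5)B 2/2 ✓
(6,1)B 2/2 ✓
(6,2)B 2/2 ✓
(6,5)B 1/1 ✓

(1,1), (3,1), (3,3)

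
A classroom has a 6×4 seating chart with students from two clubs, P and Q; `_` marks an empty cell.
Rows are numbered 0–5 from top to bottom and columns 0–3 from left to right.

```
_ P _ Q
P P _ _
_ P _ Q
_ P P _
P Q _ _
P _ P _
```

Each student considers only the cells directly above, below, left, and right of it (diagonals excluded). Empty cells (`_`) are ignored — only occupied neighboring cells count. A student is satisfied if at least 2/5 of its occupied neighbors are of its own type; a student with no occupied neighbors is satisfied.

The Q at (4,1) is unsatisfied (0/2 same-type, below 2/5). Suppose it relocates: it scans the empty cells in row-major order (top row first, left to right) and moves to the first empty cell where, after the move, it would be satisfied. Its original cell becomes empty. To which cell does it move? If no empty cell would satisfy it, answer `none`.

(0,2)

Vacating (4,1). Empty cells in order:
  (0,0): 0/2 same-type → still unsatisfied.
  (0,2): 1/2 same-type → satisfied — stop here.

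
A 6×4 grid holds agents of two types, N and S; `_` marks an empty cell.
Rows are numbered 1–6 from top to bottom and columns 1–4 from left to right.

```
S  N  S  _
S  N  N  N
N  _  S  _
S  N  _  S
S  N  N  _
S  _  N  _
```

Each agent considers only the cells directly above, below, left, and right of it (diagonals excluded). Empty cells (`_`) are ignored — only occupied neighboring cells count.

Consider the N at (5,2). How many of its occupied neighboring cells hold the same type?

2

Occupied neighbors of (5,2): (4,2)=N, (5,1)=S, (5,3)=N.
Same type (N): 2 of 3.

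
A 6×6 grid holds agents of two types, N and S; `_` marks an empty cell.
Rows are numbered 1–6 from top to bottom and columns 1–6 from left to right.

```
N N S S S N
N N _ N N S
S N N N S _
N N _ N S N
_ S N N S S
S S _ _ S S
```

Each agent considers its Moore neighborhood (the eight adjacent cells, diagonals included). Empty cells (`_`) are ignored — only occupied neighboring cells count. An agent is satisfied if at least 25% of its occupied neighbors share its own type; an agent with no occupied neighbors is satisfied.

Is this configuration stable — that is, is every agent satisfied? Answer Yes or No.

No

(1,1)N 3/3 ok
(1,2)N 3/4 ok
(1,3)S 1/4 ok
(1,4)S 2/4 ok
(1,5)S 2/5 ok
(1,6)N 1/3 ok
(2,1)N 4/5 ok
(2,2)N 5/7 ok
(2,4)N 3/7 ok
(2,5)N 3/7 ok
(2,6)S 2/4 ok
(3,1)S 0/5 unhappy
(3,2)N 5/6 ok
(3,3)N 6/6 ok
(3,4)N 4/6 ok
(3,5)S 2/7 ok
(4,1)N 2/4 ok
(4,2)N 4/6 ok
(4,4)N 4/7 ok
(4,5)S 3/7 ok
(4,6)N 0/4 unhappy
(5,2)S 2/5 ok
(5,3)N 3/5 ok
(5,4)N 2/5 ok
(5,5)S 4/7 ok
(5,6)S 4/5 ok
(6,1)S 2/2 ok
(6,2)S 2/3 ok
(6,5)S 3/4 ok
(6,6)S 3/3 ok
For instance (3,1) has only 0/5 same-type neighbors, below 1/4.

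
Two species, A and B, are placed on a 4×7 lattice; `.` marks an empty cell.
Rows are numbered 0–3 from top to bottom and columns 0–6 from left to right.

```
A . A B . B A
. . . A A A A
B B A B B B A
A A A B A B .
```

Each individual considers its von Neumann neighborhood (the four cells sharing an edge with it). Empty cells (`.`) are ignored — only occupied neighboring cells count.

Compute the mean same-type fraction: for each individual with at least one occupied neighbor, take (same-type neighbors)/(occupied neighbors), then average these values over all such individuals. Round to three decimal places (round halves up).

0.421

(0,0)A — no occupied neighbors
(0,2)A 0/1
(0,3)B 0/2
(0,5)B 0/2
(0,6)A 1/2
(1,3)A 1/3
(1,4)A 2/3
(1,5)A 2/4
(1,6)A 3/3
(2,0)B 1/2
(2,1)B 1/3
(2,2)A 1/3
(2,3)B 2/4
(2,4)B 2/4
(2,5)B 2/4
(2,6)A 1/2
(3,0)A 1/2
(3,1)A 2/3
(3,2)A 2/3
(3,3)B 1/3
(3,4)A 0/3
(3,5)B 1/2
Sum over 21 individuals: 0/1 + 0/2 + 0/2 + 1/2 + 1/3 + 2/3 + 2/4 + 3/3 + 1/2 + 1/3 + 1/3 + 2/4 + 2/4 + 2/4 + 1/2 + 1/2 + 2/3 + 2/3 + 1/3 + 0/3 + 1/2 = 53/6; mean = 53/6 ÷ 21 = 53/126 = 0.420634… → 0.421.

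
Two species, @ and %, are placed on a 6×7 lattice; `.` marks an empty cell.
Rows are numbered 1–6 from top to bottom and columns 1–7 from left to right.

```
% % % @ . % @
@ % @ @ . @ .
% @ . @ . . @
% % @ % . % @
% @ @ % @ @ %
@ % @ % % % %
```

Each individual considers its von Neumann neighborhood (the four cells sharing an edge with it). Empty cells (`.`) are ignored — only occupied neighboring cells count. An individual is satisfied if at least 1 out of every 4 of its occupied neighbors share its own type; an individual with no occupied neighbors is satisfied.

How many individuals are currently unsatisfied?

8

Row 1: (1,1)% 1/2 ok · (1,2)% 3/3 ok · (1,3)% 1/3 ok · (1,4)@ 1/2 ok · (1,6)% 0/2 unhappy · (1,7)@ 0/1 unhappy
Row 2: (2,1)@ 0/3 unhappy · (2,2)% 1/4 ok · (2,3)@ 1/3 ok · (2,4)@ 3/3 ok · (2,6)@ 0/1 unhappy
Row 3: (3,1)% 1/3 ok · (3,2)@ 0/3 unhappy · (3,4)@ 1/2 ok · (3,7)@ 1/1 ok
Row 4: (4,1)% 3/3 ok · (4,2)% 1/4 ok · (4,3)@ 1/3 ok · (4,4)% 1/3 ok · (4,6)% 0/2 unhappy · (4,7)@ 1/3 ok
Row 5: (5,1)% 1/3 ok · (5,2)@ 1/4 ok · (5,3)@ 3/4 ok · (5,4)% 2/4 ok · (5,5)@ 1/3 ok · (5,6)@ 1/4 ok · (5,7)% 1/3 ok
Row 6: (6,1)@ 0/2 unhappy · (6,2)% 0/3 unhappy · (6,3)@ 1/3 ok · (6,4)% 2/3 ok · (6,5)% 2/3 ok · (6,6)% 2/3 ok · (6,7)% 2/2 ok
Unsatisfied: (1,6), (1,7), (2,1), (2,6), (3,2), (4,6), (6,1), (6,2) — 8 in total.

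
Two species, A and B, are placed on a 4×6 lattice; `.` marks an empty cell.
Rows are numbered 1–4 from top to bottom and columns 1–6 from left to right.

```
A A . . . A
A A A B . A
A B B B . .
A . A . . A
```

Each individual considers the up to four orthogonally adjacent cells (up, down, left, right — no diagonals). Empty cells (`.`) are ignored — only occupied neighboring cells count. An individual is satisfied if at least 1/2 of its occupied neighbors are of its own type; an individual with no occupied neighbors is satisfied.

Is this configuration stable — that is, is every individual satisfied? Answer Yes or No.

Row 1: (1,1)A 2/2 ok · (1,2)A 2/2 ok · (1,6)A 1/1 ok
Row 2: (2,1)A 3/3 ok · (2,2)A 3/4 ok · (2,3)A 1/3 unhappy · (2,4)B 1/2 ok · (2,6)A 1/1 ok
Row 3: (3,1)A 2/3 ok · (3,2)B 1/3 unhappy · (3,3)B 2/4 ok · (3,4)B 2/2 ok
Row 4: (4,1)A 1/1 ok · (4,3)A 0/1 unhappy · (4,6)A 0/0 ok
For instance (2,3) has only 1/3 same-type neighbors, below 1/2.

No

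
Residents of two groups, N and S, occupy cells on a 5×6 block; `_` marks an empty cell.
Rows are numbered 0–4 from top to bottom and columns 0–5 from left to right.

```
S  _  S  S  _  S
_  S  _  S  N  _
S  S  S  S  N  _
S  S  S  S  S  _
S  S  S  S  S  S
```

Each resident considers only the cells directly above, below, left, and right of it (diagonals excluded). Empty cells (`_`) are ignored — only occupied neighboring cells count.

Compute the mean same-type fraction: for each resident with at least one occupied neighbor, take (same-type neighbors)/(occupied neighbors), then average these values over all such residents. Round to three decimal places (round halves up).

Row 0: (0,0)S — no occupied neighbors · (0,2)S 1/1 · (0,3)S 2/2 · (0,5)S — no occupied neighbors
Row 1: (1,1)S 1/1 · (1,3)S 2/3 · (1,4)N 1/2
Row 2: (2,0)S 2/2 · (2,1)S 4/4 · (2,2)S 3/3 · (2,3)S 3/4 · (2,4)N 1/3
Row 3: (3,0)S 3/3 · (3,1)S 4/4 · (3,2)S 4/4 · (3,3)S 4/4 · (3,4)S 2/3
Row 4: (4,0)S 2/2 · (4,1)S 3/3 · (4,2)S 3/3 · (4,3)S 3/3 · (4,4)S 3/3 · (4,5)S 1/1
Sum over 21 residents: 1/1 + 2/2 + 1/1 + 2/3 + 1/2 + 2/2 + 4/4 + 3/3 + 3/4 + 1/3 + 3/3 + 4/4 + 4/4 + 4/4 + 2/3 + 2/2 + 3/3 + 3/3 + 3/3 + 3/3 + 1/1 = 227/12; mean = 227/12 ÷ 21 = 227/252 = 0.900793… → 0.901.

0.901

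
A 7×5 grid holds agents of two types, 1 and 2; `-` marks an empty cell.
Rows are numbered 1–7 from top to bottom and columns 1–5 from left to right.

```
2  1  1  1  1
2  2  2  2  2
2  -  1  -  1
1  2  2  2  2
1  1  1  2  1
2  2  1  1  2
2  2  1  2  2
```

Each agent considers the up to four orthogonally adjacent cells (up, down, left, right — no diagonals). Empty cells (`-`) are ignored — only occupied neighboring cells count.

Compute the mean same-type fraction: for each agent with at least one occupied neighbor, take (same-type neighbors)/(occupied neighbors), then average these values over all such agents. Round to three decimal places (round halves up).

(1,1)2 1/2
(1,2)1 1/3
(1,3)1 2/3
(1,4)1 2/3
(1,5)1 1/2
(2,1)2 3/3
(2,2)2 2/3
(2,3)2 2/4
(2,4)2 2/3
(2,5)2 1/3
(3,1)2 1/2
(3,3)1 0/2
(3,5)1 0/2
(4,1)1 1/3
(4,2)2 1/3
(4,3)2 2/4
(4,4)2 3/3
(4,5)2 1/3
(5,1)1 2/3
(5,2)1 2/4
(5,3)1 2/4
(5,4)2 1/4
(5,5)1 0/3
(6,1)2 2/3
(6,2)2 2/4
(6,3)1 3/4
(6,4)1 1/4
(6,5)2 1/3
(7,1)2 2/2
(7,2)2 2/3
(7,3)1 1/3
(7,4)2 1/3
(7,5)2 2/2
Sum over 33 agents: 1/2 + 1/3 + 2/3 + 2/3 + 1/2 + 3/3 + 2/3 + 2/4 + 2/3 + 1/3 + 1/2 + 0/2 + 0/2 + 1/3 + 1/3 + 2/4 + 3/3 + 1/3 + 2/3 + 2/4 + 2/4 + 1/4 + 0/3 + 2/3 + 2/4 + 3/4 + 1/4 + 1/3 + 2/2 + 2/3 + 1/3 + 1/3 + 2/2 = 199/12; mean = 199/12 ÷ 33 = 199/396 = 0.502525… → 0.503.

0.503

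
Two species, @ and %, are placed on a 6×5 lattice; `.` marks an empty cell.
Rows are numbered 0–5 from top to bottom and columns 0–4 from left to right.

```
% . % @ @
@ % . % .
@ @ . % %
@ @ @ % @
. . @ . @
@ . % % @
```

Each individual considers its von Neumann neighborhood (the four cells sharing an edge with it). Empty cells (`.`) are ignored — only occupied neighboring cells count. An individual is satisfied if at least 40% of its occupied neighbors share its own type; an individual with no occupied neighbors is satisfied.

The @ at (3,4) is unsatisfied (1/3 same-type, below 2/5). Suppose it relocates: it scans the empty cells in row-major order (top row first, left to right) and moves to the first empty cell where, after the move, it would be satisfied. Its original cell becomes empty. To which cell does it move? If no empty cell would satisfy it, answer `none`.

Vacating (3,4). Empty cells in order:
  (0,1): 0/3 same-type → still unsatisfied.
  (1,2): 0/3 same-type → still unsatisfied.
  (1,4): 1/3 same-type → still unsatisfied.
  (2,2): 2/3 same-type → satisfied — stop here.

(2,2)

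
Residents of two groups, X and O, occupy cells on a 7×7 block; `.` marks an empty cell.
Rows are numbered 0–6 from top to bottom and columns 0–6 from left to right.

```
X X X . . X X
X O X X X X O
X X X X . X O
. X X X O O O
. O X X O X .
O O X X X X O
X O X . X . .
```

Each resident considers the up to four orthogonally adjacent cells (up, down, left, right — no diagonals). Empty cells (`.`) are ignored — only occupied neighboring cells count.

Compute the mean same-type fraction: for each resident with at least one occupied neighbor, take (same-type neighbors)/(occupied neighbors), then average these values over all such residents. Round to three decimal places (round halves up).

(0,0)X 2/2
(0,1)X 2/3
(0,2)X 2/2
(0,5)X 2/2
(0,6)X 1/2
(1,0)X 2/3
(1,1)O 0/4
(1,2)X 3/4
(1,3)X 3/3
(1,4)X 2/2
(1,5)X 3/4
(1,6)O 1/3
(2,0)X 2/2
(2,1)X 3/4
(2,2)X 4/4
(2,3)X 3/3
(2,5)X 1/3
(2,6)O 2/3
(3,1)X 2/3
(3,2)X 4/4
(3,3)X 3/4
(3,4)O 2/3
(3,5)O 2/4
(3,6)O 2/2
(4,1)O 1/3
(4,2)X 3/4
(4,3)X 3/4
(4,4)O 1/4
(4,5)X 1/3
(5,0)O 1/2
(5,1)O 3/4
(5,2)X 3/4
(5,3)X 3/3
(5,4)X 3/4
(5,5)X 2/3
(5,6)O 0/1
(6,0)X 0/2
(6,1)O 1/3
(6,2)X 1/2
(6,4)X 1/1
Sum over 40 residents: 2/2 + 2/3 + 2/2 + 2/2 + 1/2 + 2/3 + 0/4 + 3/4 + 3/3 + 2/2 + 3/4 + 1/3 + 2/2 + 3/4 + 4/4 + 3/3 + 1/3 + 2/3 + 2/3 + 4/4 + 3/4 + 2/3 + 2/4 + 2/2 + 1/3 + 3/4 + 3/4 + 1/4 + 1/3 + 1/2 + 3/4 + 3/4 + 3/3 + 3/4 + 2/3 + 0/1 + 0/2 + 1/3 + 1/2 + 1/1 = 80/3; mean = 80/3 ÷ 40 = 2/3 = 0.666666… → 0.667.

0.667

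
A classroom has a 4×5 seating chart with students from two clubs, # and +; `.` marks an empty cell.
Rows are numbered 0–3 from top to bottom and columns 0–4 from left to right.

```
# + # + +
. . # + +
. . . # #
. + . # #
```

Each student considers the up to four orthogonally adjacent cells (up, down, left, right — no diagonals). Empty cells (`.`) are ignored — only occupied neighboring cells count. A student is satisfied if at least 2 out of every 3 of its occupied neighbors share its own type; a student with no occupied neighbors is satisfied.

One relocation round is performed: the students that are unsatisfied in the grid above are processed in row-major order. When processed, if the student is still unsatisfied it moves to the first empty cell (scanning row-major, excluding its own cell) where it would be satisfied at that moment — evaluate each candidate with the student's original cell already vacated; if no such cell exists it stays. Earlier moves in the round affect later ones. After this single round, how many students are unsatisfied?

0

Initially unsatisfied (in order): (0,0), (0,1), (0,2), (1,2), (1,3).
  (0,0) → (1,0).
  (0,1) → (2,1).
  (0,2) → (0,0).
  (1,2) → (0,1).
  (1,3): now satisfied by earlier moves; stays.
Resulting grid:
# # . + +
# . . + +
. + . # #
. + . # #
All satisfied now.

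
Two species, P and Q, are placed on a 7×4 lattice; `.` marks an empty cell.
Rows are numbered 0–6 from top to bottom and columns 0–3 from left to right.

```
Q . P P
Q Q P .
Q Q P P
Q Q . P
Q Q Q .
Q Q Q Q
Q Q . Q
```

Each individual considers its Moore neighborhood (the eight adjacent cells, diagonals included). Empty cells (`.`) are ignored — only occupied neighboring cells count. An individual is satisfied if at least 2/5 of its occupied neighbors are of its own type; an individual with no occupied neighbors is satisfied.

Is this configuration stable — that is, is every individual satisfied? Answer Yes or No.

Row 0: (0,0)Q 2/2 satisfied · (0,2)P 2/3 satisfied · (0,3)P 2/2 satisfied
Row 1: (1,0)Q 4/4 satisfied · (1,1)Q 4/7 satisfied · (1,2)P 4/6 satisfied
Row 2: (2,0)Q 5/5 satisfied · (2,1)Q 5/7 satisfied · (2,2)P 3/6 satisfied · (2,3)P 3/3 satisfied
Row 3: (3,0)Q 5/5 satisfied · (3,1)Q 6/7 satisfied · (3,3)P 2/3 satisfied
Row 4: (4,0)Q 5/5 satisfied · (4,1)Q 7/7 satisfied · (4,2)Q 5/6 satisfied
Row 5: (5,0)Q 5/5 satisfied · (5,1)Q 7/7 satisfied · (5,2)Q 6/6 satisfied · (5,3)Q 3/3 satisfied
Row 6: (6,0)Q 3/3 satisfied · (6,1)Q 4/4 satisfied · (6,3)Q 2/2 satisfied
All meet the threshold, so the configuration is stable.

Yes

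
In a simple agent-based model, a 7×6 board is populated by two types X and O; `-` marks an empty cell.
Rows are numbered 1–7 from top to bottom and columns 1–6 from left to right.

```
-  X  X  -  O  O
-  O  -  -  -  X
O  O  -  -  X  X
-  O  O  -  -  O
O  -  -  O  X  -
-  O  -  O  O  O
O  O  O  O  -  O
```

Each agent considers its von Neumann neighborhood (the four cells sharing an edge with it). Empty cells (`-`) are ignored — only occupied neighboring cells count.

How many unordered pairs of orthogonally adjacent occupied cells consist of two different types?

5

Scan each occupied cell's neighbors to the right and below so each pair is counted once.
Row 1: X(1,2)–X(1,3)= X(1,2)–O(2,2)≠ O(1,5)–O(1,6)= O(1,6)–X(2,6)≠  → 2/4 unlike.
Row 2: O(2,2)–O(3,2)= X(2,6)–X(3,6)=  → 0/2 unlike.
Row 3: O(3,1)–O(3,2)= O(3,2)–O(4,2)= X(3,5)–X(3,6)= X(3,6)–O(4,6)≠  → 1/4 unlike.
Row 4: O(4,2)–O(4,3)=  → 0/1 unlike.
Row 5: O(5,4)–X(5,5)≠ O(5,4)–O(6,4)= X(5,5)–O(6,5)≠  → 2/3 unlike.
Row 6: O(6,2)–O(7,2)= O(6,4)–O(6,5)= O(6,4)–O(7,4)= O(6,5)–O(6,6)= O(6,6)–O(7,6)=  → 0/5 unlike.
Row 7: O(7,1)–O(7,2)= O(7,2)–O(7,3)= O(7,3)–O(7,4)=  → 0/3 unlike.
Total adjacent occupied pairs: 22; unlike-type pairs: 5.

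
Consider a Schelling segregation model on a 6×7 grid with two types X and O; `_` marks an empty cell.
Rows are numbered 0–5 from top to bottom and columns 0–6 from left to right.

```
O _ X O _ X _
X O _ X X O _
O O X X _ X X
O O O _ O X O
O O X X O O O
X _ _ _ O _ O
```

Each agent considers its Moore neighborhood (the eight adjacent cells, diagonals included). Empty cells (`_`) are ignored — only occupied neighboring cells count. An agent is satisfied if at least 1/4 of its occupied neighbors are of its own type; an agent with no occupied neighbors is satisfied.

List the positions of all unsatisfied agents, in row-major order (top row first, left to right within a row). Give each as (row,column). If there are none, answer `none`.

(0,0)O 1/2 ✓
(0,2)X 1/3 ✓
(0,3)O 0/3 ✗
(0,5)X 1/2 ✓
(1,0)X 0/4 ✗
(1,1)O 3/6 ✓
(1,3)X 4/5 ✓
(1,4)X 4/6 ✓
(1,5)O 0/4 ✗
(2,0)O 4/5 ✓
(2,1)O 5/7 ✓
(2,2)X 2/6 ✓
(2,3)X 3/5 ✓
(2,5)X 3/6 ✓
(2,6)X 2/4 ✓
(3,0)O 5/5 ✓
(3,1)O 6/8 ✓
(3,2)O 3/7 ✓
(3,4)O 2/6 ✓
(3,5)X 2/7 ✓
(3,6)O 2/5 ✓
(4,0)O 3/4 ✓
(4,1)O 4/6 ✓
(4,2)X 1/4 ✓
(4,3)X 1/5 ✗
(4,4)O 3/5 ✓
(4,5)O 6/7 ✓
(4,6)O 3/4 ✓
(5,0)X 0/2 ✗
(5,4)O 2/3 ✓
(5,6)O 2/2 ✓

(0,3), (1,0), (1,5), (4,3), (5,0)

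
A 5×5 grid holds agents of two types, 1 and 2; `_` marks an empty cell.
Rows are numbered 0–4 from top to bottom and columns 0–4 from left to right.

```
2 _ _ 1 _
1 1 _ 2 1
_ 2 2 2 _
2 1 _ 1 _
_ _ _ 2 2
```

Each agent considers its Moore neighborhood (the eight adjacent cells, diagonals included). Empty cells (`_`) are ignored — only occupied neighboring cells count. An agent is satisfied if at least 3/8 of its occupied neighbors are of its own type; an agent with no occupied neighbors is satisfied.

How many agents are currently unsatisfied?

6

Row 0: (0,0)2 0/2 unhappy · (0,3)1 1/2 ok
Row 1: (1,0)1 1/3 unhappy · (1,1)1 1/4 unhappy · (1,3)2 2/4 ok · (1,4)1 1/3 unhappy
Row 2: (2,1)2 2/5 ok · (2,2)2 3/6 ok · (2,3)2 2/4 ok
Row 3: (3,0)2 1/2 ok · (3,1)1 0/3 unhappy · (3,3)1 0/4 unhappy
Row 4: (4,3)2 1/2 ok · (4,4)2 1/2 ok
Unsatisfied: (0,0), (1,0), (1,1), (1,4), (3,1), (3,3) — 6 in total.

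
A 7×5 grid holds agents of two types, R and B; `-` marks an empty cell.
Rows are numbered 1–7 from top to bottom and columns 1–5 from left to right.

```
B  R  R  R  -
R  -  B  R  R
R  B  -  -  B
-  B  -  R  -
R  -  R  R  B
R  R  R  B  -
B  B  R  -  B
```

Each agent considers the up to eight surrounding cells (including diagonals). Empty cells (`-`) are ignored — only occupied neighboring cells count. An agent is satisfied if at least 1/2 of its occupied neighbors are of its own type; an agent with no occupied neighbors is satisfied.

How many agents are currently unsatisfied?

(1,1)B 0/2 unhappy
(1,2)R 2/4 ok
(1,3)R 3/4 ok
(1,4)R 3/4 ok
(2,1)R 2/4 ok
(2,3)B 1/5 unhappy
(2,4)R 3/5 ok
(2,5)R 2/3 ok
(3,1)R 1/3 unhappy
(3,2)B 2/4 ok
(3,5)B 0/3 unhappy
(4,2)B 1/4 unhappy
(4,4)R 2/4 ok
(5,1)R 2/3 ok
(5,3)R 4/6 ok
(5,4)R 3/5 ok
(5,5)B 1/3 unhappy
(6,1)R 2/4 ok
(6,2)R 5/7 ok
(6,3)R 4/6 ok
(6,4)B 2/6 unhappy
(7,1)B 1/3 unhappy
(7,2)B 1/5 unhappy
(7,3)R 2/4 ok
(7,5)B 1/1 ok
Unsatisfied: (1,1), (2,3), (3,1), (3,5), (4,2), (5,5), (6,4), (7,1), (7,2) — 9 in total.

9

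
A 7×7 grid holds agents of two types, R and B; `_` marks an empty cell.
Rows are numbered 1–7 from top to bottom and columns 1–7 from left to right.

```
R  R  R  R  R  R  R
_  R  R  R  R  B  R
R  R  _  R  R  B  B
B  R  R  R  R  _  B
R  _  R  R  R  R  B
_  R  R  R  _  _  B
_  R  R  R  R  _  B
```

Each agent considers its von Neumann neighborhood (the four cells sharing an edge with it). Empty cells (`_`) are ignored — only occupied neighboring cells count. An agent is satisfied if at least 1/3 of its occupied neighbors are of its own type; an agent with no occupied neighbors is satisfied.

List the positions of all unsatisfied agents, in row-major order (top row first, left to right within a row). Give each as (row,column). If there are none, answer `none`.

Row 1: (1,1)R 1/1 ok · (1,2)R 3/3 ok · (1,3)R 3/3 ok · (1,4)R 3/3 ok · (1,5)R 3/3 ok · (1,6)R 2/3 ok · (1,7)R 2/2 ok
Row 2: (2,2)R 3/3 ok · (2,3)R 3/3 ok · (2,4)R 4/4 ok · (2,5)R 3/4 ok · (2,6)B 1/4 unhappy · (2,7)R 1/3 ok
Row 3: (3,1)R 1/2 ok · (3,2)R 3/3 ok · (3,4)R 3/3 ok · (3,5)R 3/4 ok · (3,6)B 2/3 ok · (3,7)B 2/3 ok
Row 4: (4,1)B 0/3 unhappy · (4,2)R 2/3 ok · (4,3)R 3/3 ok · (4,4)R 4/4 ok · (4,5)R 3/3 ok · (4,7)B 2/2 ok
Row 5: (5,1)R 0/1 unhappy · (5,3)R 3/3 ok · (5,4)R 4/4 ok · (5,5)R 3/3 ok · (5,6)R 1/2 ok · (5,7)B 2/3 ok
Row 6: (6,2)R 2/2 ok · (6,3)R 4/4 ok · (6,4)R 3/3 ok · (6,7)B 2/2 ok
Row 7: (7,2)R 2/2 ok · (7,3)R 3/3 ok · (7,4)R 3/3 ok · (7,5)R 1/1 ok · (7,7)B 1/1 ok

(2,6), (4,1), (5,1)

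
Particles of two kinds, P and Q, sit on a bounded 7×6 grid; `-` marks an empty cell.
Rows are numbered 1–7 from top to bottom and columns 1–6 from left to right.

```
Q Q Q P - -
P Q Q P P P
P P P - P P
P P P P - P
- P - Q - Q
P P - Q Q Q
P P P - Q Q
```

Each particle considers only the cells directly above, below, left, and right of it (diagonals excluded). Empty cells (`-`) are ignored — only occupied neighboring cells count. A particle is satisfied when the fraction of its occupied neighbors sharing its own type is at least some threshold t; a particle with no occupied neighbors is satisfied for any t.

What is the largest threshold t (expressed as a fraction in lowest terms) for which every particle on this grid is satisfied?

Row 1: (1,1)Q 1/2 · (1,2)Q 3/3 · (1,3)Q 2/3 · (1,4)P 1/2
Row 2: (2,1)P 1/3 · (2,2)Q 2/4 · (2,3)Q 2/4 · (2,4)P 2/3 · (2,5)P 3/3 · (2,6)P 2/2
Row 3: (3,1)P 3/3 · (3,2)P 3/4 · (3,3)P 2/3 · (3,5)P 2/2 · (3,6)P 3/3
Row 4: (4,1)P 2/2 · (4,2)P 4/4 · (4,3)P 3/3 · (4,4)P 1/2 · (4,6)P 1/2
Row 5: (5,2)P 2/2 · (5,4)Q 1/2 · (5,6)Q 1/2
Row 6: (6,1)P 2/2 · (6,2)P 3/3 · (6,4)Q 2/2 · (6,5)Q 3/3 · (6,6)Q 3/3
Row 7: (7,1)P 2/2 · (7,2)P 3/3 · (7,3)P 1/1 · (7,5)Q 2/2 · (7,6)Q 2/2
The smallest same-type fraction is 1/3 at (2,1), which reduces to 1/3. Any threshold above that leaves this particle unsatisfied.

1/3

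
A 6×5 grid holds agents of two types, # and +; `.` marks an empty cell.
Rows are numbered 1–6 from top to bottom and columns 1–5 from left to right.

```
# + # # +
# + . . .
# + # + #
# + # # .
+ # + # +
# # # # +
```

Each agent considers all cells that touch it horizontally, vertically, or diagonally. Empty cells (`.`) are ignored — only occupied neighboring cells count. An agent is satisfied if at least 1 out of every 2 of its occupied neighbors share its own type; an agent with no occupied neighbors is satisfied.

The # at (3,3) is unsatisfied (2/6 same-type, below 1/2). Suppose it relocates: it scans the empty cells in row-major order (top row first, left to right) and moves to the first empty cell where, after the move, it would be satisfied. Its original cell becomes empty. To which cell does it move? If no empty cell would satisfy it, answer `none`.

(2,4)

Vacating (3,3). Empty cells in order:
  (2,3): 2/6 same-type → still unsatisfied.
  (2,4): 3/5 same-type → satisfied — stop here.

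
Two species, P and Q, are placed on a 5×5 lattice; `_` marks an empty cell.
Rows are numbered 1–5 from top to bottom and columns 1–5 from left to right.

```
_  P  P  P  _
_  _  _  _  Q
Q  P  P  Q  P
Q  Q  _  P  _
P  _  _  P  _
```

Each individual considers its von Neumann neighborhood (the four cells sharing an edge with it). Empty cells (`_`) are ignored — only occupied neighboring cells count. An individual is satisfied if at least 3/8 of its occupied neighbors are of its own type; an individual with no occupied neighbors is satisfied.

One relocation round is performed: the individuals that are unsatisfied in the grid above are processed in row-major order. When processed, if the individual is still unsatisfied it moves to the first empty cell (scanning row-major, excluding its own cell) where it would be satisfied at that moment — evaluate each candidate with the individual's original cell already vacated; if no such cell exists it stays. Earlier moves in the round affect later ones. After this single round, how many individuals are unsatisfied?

0

Initially unsatisfied (in order): (2,5), (3,2), (3,4), (3,5), (5,1).
  (2,5) → (2,1).
  (3,2) → (1,1).
  (3,4) → (2,2).
  (3,5): now satisfied by earlier moves; stays.
  (5,1) → (1,5).
Resulting grid:
P P P P P
Q Q _ _ _
Q _ P _ P
Q Q _ P _
_ _ _ P _
All satisfied now.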